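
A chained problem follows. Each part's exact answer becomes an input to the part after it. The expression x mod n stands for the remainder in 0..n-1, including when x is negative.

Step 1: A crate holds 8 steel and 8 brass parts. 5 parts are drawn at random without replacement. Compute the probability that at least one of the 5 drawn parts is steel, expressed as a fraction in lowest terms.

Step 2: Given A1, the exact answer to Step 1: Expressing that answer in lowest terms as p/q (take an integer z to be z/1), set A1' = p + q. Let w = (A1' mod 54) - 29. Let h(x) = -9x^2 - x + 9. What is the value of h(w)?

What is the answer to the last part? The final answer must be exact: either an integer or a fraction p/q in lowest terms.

-2925

Step 1: total draws C(16,5) = 4368; complement C(8,5) = 56; favorable 4368 - 56 = 4312; P = 77/78; answer 77/78
Step 2: A1 = 77/78; threaded value p + q = 155; w = 18; -9*(18)^2 - 1*(18)^1 + 9 = (-2916) + (-18) + (9) = -2925; answer -2925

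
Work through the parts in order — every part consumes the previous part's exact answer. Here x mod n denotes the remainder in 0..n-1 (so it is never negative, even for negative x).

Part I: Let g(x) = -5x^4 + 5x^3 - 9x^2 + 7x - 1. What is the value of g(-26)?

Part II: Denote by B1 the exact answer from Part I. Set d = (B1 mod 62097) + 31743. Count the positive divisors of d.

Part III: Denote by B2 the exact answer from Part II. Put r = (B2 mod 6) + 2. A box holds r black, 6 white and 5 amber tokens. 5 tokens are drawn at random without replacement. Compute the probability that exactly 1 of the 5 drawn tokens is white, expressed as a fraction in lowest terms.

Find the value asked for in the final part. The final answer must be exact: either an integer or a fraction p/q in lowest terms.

36/143

Part I: -5*(-26)^4 + 5*(-26)^3 - 9*(-26)^2 + 7*(-26)^1 - 1 = (-2284880) + (-87880) + (-6084) + (-182) + (-1) = -2379027; answer -2379027
Part II: B1 = -2379027; d = 74499; 74499 = 3 * 19 * 1307; number of divisors = (1+1) * (1+1) * (1+1) = 8; answer 8
Part III: B2 = 8; r = 4; total draws C(15,5) = 3003; favorable C(6,1)*C(9,4) = 756; P = 36/143; answer 36/143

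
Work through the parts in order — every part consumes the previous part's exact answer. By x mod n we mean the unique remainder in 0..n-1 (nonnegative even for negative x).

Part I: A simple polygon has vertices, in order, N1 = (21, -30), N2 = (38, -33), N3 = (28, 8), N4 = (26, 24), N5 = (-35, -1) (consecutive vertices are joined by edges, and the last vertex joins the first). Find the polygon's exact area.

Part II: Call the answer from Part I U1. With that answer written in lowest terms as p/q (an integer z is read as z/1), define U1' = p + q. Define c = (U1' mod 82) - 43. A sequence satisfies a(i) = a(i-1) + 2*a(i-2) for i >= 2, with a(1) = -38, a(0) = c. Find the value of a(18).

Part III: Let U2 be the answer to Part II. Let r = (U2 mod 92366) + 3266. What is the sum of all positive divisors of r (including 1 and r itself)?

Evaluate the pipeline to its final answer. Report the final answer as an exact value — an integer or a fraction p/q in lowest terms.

135546

Part I: cross terms: (21*-33 - 38*-30)=447, (38*8 - 28*-33)=1228, (28*24 - 26*8)=464, (26*-1 - -35*24)=814, (-35*-30 - 21*-1)=1071; twice the area = |4024| = 4024; area = 2012; answer 2012
Part II: U1 = 2012; threaded value p + q = 2013; c = 2; a(2) = 1*(-38) + 2*(2) = -34; iterating: a(2)=-34, a(3)=-110, a(4)=-178, a(5)=-398, a(6)=-754, a(7)=-1550, a(8)=-3058, a(9)=-6158, a(10)=-12274, a(11)=-24590, a(12)=-49138, a(13)=-98318, a(14)=-196594, a(15)=-393230, a(16)=-786418, a(17)=-1572878, a(18)=-3145714; answer -3145714
Part III: U2 = -3145714; r = 90362; 90362 = 2 * 45181; sigma = (1 + 2) * (1 + 45181) = 3 * 45182 = 135546; answer 135546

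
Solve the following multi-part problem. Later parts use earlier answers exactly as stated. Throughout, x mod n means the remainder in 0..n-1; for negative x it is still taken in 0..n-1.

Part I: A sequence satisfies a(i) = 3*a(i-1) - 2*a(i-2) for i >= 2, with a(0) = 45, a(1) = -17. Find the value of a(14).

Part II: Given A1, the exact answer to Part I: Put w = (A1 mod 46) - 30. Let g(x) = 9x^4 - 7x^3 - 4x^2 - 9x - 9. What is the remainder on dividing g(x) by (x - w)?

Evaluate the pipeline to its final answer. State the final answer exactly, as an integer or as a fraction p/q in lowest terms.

6436

Part I: a(2) = 3*(-17) - 2*(45) = -141; iterating: a(2)=-141, a(3)=-389, a(4)=-885, a(5)=-1877, a(6)=-3861, a(7)=-7829, a(8)=-15765, a(9)=-31637, a(10)=-63381, a(11)=-126869, a(12)=-253845, a(13)=-507797, a(14)=-1015701; answer -1015701
Part II: A1 = -1015701; w = -5; remainder = value at the root: 9*(-5)^4 - 7*(-5)^3 - 4*(-5)^2 - 9*(-5)^1 - 9 = (5625) + (875) + (-100) + (45) + (-9) = 6436; answer 6436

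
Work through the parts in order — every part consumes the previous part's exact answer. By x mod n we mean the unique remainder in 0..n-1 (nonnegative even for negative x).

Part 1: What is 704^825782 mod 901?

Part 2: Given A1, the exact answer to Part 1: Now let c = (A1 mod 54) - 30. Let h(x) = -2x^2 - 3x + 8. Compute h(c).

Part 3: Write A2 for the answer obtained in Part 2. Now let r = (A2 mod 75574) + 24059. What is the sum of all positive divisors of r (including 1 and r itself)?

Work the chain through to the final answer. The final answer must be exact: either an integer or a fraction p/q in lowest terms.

260064

Part 1: squarings mod 901: 704^1=704, 704^2=66, 704^4=752, 704^8=577, 704^16=460, 704^32=766, 704^64=205, 704^128=579, 704^256=69, 704^512=256, 704^1024=664, 704^2048=307, 704^4096=545, 704^8192=596, 704^16384=222, 704^32768=630, 704^65536=460, 704^131072=766, 704^262144=205, 704^524288=579; 704^825782 = 704^2 * 704^4 * 704^16 * 704^32 * 704^128 * 704^256 * 704^2048 * 704^4096 * 704^32768 * 704^262144 * 704^524288 = 281 (mod 901); answer 281
Part 2: A1 = 281; c = -19; -2*(-19)^2 - 3*(-19)^1 + 8 = (-722) + (57) + (8) = -657; answer -657
Part 3: A2 = -657; r = 98976; 98976 = 2^5 * 3 * 1031; sigma = (1 + 2 + 4 + 8 + 16 + 32) * (1 + 3) * (1 + 1031) = 63 * 4 * 1032 = 260064; answer 260064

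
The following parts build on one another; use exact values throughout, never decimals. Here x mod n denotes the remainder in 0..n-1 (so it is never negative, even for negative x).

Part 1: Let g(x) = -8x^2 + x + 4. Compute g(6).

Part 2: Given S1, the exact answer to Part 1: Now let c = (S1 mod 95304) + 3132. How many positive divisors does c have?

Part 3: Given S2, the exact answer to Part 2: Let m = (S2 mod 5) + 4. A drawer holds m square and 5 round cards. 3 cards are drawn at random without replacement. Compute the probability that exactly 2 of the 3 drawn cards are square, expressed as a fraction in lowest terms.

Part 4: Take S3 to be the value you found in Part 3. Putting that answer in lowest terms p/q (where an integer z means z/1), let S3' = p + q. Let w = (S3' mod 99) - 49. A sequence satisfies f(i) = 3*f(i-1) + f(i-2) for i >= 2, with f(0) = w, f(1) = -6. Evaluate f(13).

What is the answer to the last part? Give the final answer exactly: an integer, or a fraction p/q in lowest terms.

Part 1: -8*(6)^2 + 1*(6)^1 + 4 = (-288) + (6) + (4) = -278; answer -278
Part 2: S1 = -278; c = 98158; 98158 = 2 * 17 * 2887; number of divisors = (1+1) * (1+1) * (1+1) = 8; answer 8
Part 3: S2 = 8; m = 7; total draws C(12,3) = 220; favorable C(7,2)*C(5,1) = 105; P = 21/44; answer 21/44
Part 4: S3 = 21/44; threaded value p + q = 65; w = 16; f(2) = 3*(-6) + 1*(16) = -2; iterating: f(2)=-2, f(3)=-12, f(4)=-38, f(5)=-126, f(6)=-416, f(7)=-1374, f(8)=-4538, f(9)=-14988, f(10)=-49502, f(11)=-163494, f(12)=-539984, f(13)=-1783446; answer -1783446

-1783446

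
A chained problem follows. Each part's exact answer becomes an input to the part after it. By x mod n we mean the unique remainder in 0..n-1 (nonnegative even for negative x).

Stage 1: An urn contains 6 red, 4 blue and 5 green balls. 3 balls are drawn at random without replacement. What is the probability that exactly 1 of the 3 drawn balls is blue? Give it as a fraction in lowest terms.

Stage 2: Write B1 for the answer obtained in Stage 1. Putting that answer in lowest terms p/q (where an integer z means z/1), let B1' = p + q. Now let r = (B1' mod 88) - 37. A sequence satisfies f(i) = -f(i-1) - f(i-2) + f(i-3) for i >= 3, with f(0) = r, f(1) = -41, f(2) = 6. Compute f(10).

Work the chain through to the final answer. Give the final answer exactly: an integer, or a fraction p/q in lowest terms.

Stage 1: total draws C(15,3) = 455; favorable C(4,1)*C(11,2) = 220; P = 44/91; answer 44/91
Stage 2: B1 = 44/91; threaded value p + q = 135; r = 10; f(3) = -1*(6) - 1*(-41) + 1*(10) = 45; iterating: f(3)=45, f(4)=-92, f(5)=53, f(6)=84, f(7)=-229, f(8)=198, f(9)=115, f(10)=-542; answer -542

-542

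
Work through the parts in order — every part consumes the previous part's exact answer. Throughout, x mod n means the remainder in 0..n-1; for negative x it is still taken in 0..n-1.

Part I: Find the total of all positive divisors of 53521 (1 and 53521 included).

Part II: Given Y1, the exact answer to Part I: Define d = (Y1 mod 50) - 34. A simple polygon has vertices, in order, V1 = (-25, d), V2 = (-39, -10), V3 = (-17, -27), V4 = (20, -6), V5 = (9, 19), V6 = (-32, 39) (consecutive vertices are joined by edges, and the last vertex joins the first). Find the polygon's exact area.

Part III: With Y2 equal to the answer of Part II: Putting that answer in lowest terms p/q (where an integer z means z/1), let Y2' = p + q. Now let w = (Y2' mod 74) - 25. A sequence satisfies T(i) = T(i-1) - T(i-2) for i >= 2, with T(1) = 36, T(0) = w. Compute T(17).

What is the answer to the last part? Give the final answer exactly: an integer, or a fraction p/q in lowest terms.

Part I: 53521 = 13 * 23 * 179; sigma = (1 + 13) * (1 + 23) * (1 + 179) = 14 * 24 * 180 = 60480; answer 60480
Part II: Y1 = 60480; d = -4; cross terms: (-25*-10 - -39*-4)=94, (-39*-27 - -17*-10)=883, (-17*-6 - 20*-27)=642, (20*19 - 9*-6)=434, (9*39 - -32*19)=959, (-32*-4 - -25*39)=1103; twice the area = |4115| = 4115; area = 4115/2; answer 4115/2
Part III: Y2 = 4115/2; threaded value p + q = 4117; w = 22; T(2) = 1*(36) - 1*(22) = 14; iterating: T(2)=14, T(3)=-22, T(4)=-36, T(5)=-14, T(6)=22, T(7)=36, T(8)=14, T(9)=-22, T(10)=-36, T(11)=-14, T(12)=22, T(13)=36, T(14)=14, T(15)=-22, T(16)=-36, T(17)=-14; answer -14

-14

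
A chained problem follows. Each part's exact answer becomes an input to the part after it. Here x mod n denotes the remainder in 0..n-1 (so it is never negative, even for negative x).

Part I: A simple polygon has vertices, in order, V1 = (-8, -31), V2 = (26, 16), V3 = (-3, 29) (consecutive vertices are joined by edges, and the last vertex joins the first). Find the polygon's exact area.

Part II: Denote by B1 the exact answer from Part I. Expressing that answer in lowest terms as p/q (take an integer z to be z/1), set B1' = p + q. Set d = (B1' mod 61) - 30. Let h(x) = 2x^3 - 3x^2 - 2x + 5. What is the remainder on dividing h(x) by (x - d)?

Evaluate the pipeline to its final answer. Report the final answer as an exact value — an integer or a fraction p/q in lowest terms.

Part I: cross terms: (-8*16 - 26*-31)=678, (26*29 - -3*16)=802, (-3*-31 - -8*29)=325; twice the area = |1805| = 1805; area = 1805/2; answer 1805/2
Part II: B1 = 1805/2; threaded value p + q = 1807; d = 8; remainder = value at the root: 2*(8)^3 - 3*(8)^2 - 2*(8)^1 + 5 = (1024) + (-192) + (-16) + (5) = 821; answer 821

821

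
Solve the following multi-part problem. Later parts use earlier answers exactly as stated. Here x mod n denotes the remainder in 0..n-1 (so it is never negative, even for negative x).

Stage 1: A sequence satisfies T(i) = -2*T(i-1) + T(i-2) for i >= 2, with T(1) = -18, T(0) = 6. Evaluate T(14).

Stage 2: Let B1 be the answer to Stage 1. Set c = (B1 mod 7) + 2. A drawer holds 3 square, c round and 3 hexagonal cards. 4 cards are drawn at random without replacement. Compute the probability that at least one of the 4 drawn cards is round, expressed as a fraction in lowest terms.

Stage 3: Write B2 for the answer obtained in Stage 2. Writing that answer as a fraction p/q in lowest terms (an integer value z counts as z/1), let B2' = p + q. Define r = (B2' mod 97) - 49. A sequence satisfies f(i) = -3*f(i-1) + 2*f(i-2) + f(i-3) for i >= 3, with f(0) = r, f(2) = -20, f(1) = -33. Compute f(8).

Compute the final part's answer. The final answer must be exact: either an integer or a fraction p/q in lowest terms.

Stage 1: T(2) = -2*(-18) + 1*(6) = 42; iterating: T(2)=42, T(3)=-102, T(4)=246, T(5)=-594, T(6)=1434, T(7)=-3462, T(8)=8358, T(9)=-20178, T(10)=48714, T(11)=-117606, T(12)=283926, T(13)=-685458, T(14)=1654842; answer 1654842
Stage 2: B1 = 1654842; c = 2; total draws C(8,4) = 70; complement C(6,4) = 15; favorable 70 - 15 = 55; P = 11/14; answer 11/14
Stage 3: B2 = 11/14; threaded value p + q = 25; r = -24; f(3) = -3*(-20) + 2*(-33) + 1*(-24) = -30; iterating: f(3)=-30, f(4)=17, f(5)=-131, f(6)=397, f(7)=-1436, f(8)=4971; answer 4971

4971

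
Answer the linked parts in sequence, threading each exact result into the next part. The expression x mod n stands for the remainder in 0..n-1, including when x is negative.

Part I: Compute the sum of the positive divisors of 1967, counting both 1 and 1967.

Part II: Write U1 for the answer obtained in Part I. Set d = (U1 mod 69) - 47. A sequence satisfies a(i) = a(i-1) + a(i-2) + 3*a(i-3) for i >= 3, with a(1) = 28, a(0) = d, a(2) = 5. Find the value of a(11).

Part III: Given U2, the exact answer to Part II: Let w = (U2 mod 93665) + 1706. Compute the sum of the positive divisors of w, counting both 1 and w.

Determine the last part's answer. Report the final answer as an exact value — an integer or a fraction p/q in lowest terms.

34896

Part I: 1967 = 7 * 281; sigma = (1 + 7) * (1 + 281) = 8 * 282 = 2256; answer 2256
Part II: U1 = 2256; d = 1; a(3) = 1*(5) + 1*(28) + 3*(1) = 36; iterating: a(3)=36, a(4)=125, a(5)=176, a(6)=409, a(7)=960, a(8)=1897, a(9)=4084, a(10)=8861, a(11)=18636; answer 18636
Part III: U2 = 18636; w = 20342; 20342 = 2 * 7 * 1453; sigma = (1 + 2) * (1 + 7) * (1 + 1453) = 3 * 8 * 1454 = 34896; answer 34896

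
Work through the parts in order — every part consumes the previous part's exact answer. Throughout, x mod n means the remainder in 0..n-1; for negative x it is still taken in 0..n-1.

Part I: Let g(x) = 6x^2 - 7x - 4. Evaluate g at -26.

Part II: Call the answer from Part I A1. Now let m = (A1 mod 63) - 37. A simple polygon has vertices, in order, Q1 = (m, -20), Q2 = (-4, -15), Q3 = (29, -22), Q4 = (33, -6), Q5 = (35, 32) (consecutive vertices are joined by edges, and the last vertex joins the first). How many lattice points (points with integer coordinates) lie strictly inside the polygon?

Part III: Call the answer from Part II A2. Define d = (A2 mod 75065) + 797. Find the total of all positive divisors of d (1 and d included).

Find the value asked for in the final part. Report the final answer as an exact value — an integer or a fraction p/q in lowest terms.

Part I: 6*(-26)^2 - 7*(-26)^1 - 4 = (4056) + (182) + (-4) = 4234; answer 4234
Part II: A1 = 4234; m = -24; cross terms: (-24*-15 - -4*-20)=280, (-4*-22 - 29*-15)=523, (29*-6 - 33*-22)=552, (33*32 - 35*-6)=1266, (35*-20 - -24*32)=68; twice the area = |2689| = 2689; area = 2689/2; boundary points = 5 + 1 + 4 + 2 + 1 = 13; strictly interior points = area - boundary/2 + 1 = 1339; answer 1339
Part III: A2 = 1339; d = 2136; 2136 = 2^3 * 3 * 89; sigma = (1 + 2 + 4 + 8) * (1 + 3) * (1 + 89) = 15 * 4 * 90 = 5400; answer 5400

5400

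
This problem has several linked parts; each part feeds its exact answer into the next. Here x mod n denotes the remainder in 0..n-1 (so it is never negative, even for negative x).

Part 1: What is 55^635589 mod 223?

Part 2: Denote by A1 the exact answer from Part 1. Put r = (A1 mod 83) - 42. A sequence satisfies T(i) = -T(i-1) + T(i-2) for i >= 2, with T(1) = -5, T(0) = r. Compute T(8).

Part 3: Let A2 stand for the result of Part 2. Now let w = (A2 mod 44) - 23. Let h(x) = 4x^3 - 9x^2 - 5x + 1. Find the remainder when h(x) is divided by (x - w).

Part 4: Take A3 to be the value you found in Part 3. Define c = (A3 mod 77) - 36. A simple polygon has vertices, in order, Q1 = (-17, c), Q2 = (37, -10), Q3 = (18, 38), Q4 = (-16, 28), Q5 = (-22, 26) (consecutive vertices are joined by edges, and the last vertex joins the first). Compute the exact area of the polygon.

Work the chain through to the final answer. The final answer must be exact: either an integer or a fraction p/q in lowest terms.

Part 1: squarings mod 223: 55^1=55, 55^2=126, 55^4=43, 55^8=65, 55^16=211, 55^32=144, 55^64=220, 55^128=9, 55^256=81, 55^512=94, 55^1024=139, 55^2048=143, 55^4096=156, 55^8192=29, 55^16384=172, 55^32768=148, 55^65536=50, 55^131072=47, 55^262144=202, 55^524288=218; 55^635589 = 55^1 * 55^4 * 55^64 * 55^128 * 55^512 * 55^4096 * 55^8192 * 55^32768 * 55^65536 * 55^524288 = 17 (mod 223); answer 17
Part 2: A1 = 17; r = -25; T(2) = -1*(-5) + 1*(-25) = -20; iterating: T(2)=-20, T(3)=15, T(4)=-35, T(5)=50, T(6)=-85, T(7)=135, T(8)=-220; answer -220
Part 3: A2 = -220; w = -23; remainder = value at the root: 4*(-23)^3 - 9*(-23)^2 - 5*(-23)^1 + 1 = (-48668) + (-4761) + (115) + (1) = -53313; answer -53313
Part 4: A3 = -53313; c = 12; cross terms: (-17*-10 - 37*12)=-274, (37*38 - 18*-10)=1586, (18*28 - -16*38)=1112, (-16*26 - -22*28)=200, (-22*12 - -17*26)=178; twice the area = |2802| = 2802; area = 1401; answer 1401

1401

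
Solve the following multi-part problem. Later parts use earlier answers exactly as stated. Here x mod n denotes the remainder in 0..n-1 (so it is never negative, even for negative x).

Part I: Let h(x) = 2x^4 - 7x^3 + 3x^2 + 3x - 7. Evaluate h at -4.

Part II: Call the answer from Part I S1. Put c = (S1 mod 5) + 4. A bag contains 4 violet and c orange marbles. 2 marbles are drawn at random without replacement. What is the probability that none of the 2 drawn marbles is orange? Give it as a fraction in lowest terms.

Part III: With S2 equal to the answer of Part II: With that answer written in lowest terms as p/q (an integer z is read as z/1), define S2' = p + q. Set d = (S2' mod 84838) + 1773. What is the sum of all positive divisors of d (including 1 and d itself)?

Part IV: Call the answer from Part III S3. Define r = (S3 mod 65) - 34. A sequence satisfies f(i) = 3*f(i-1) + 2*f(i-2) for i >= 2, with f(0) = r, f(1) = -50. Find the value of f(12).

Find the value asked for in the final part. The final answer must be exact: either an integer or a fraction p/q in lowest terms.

Part I: 2*(-4)^4 - 7*(-4)^3 + 3*(-4)^2 + 3*(-4)^1 - 7 = (512) + (448) + (48) + (-12) + (-7) = 989; answer 989
Part II: S1 = 989; c = 8; total draws C(12,2) = 66; favorable C(4,2) = 6; P = 1/11; answer 1/11
Part III: S2 = 1/11; threaded value p + q = 12; d = 1785; 1785 = 3 * 5 * 7 * 17; sigma = (1 + 3) * (1 + 5) * (1 + 7) * (1 + 17) = 4 * 6 * 8 * 18 = 3456; answer 3456
Part IV: S3 = 3456; r = -23; f(2) = 3*(-50) + 2*(-23) = -196; iterating: f(2)=-196, f(3)=-688, f(4)=-2456, f(5)=-8744, f(6)=-31144, f(7)=-110920, f(8)=-395048, f(9)=-1406984, f(10)=-5011048, f(11)=-17847112, f(12)=-63563432; answer -63563432

-63563432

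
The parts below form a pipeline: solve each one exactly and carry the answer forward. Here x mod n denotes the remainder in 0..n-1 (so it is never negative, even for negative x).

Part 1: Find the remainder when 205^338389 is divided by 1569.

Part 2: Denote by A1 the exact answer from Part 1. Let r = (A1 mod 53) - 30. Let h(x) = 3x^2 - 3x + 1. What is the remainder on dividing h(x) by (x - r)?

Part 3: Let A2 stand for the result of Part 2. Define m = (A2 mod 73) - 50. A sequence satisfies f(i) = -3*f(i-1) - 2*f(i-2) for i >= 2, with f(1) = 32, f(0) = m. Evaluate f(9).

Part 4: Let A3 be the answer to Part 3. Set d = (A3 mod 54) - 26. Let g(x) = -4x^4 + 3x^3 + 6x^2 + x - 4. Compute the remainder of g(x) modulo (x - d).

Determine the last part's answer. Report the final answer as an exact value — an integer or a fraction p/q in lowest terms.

Part 1: squarings mod 1569: 205^1=205, 205^2=1231, 205^4=1276, 205^8=1123, 205^16=1222, 205^32=1165, 205^64=40, 205^128=31, 205^256=961, 205^512=949, 205^1024=1564, 205^2048=25, 205^4096=625, 205^8192=1513, 205^16384=1567, 205^32768=4, 205^65536=16, 205^131072=256, 205^262144=1207; 205^338389 = 205^1 * 205^4 * 205^16 * 205^64 * 205^128 * 205^256 * 205^2048 * 205^8192 * 205^65536 * 205^262144 = 388 (mod 1569); answer 388
Part 2: A1 = 388; r = -13; remainder = value at the root: 3*(-13)^2 - 3*(-13)^1 + 1 = (507) + (39) + (1) = 547; answer 547
Part 3: A2 = 547; m = -14; f(2) = -3*(32) - 2*(-14) = -68; iterating: f(2)=-68, f(3)=140, f(4)=-284, f(5)=572, f(6)=-1148, f(7)=2300, f(8)=-4604, f(9)=9212; answer 9212
Part 4: A3 = 9212; d = 6; remainder = value at the root: -4*(6)^4 + 3*(6)^3 + 6*(6)^2 + 1*(6)^1 - 4 = (-5184) + (648) + (216) + (6) + (-4) = -4318; answer -4318

-4318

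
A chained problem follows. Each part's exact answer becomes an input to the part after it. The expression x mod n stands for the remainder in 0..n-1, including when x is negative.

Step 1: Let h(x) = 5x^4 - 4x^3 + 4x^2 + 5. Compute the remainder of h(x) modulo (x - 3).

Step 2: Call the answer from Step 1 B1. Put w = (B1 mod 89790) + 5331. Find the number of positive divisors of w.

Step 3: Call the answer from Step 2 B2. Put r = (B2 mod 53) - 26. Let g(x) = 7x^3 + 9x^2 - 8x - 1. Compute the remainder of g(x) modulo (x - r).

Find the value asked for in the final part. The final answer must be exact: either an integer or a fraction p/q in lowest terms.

Step 1: remainder = value at the root: 5*(3)^4 - 4*(3)^3 + 4*(3)^2 + 5 = (405) + (-108) + (36) + (5) = 338; answer 338
Step 2: B1 = 338; w = 5669; 5669 is prime, so its only divisors are 1 and 5669; count = 2; answer 2
Step 3: B2 = 2; r = -24; remainder = value at the root: 7*(-24)^3 + 9*(-24)^2 - 8*(-24)^1 - 1 = (-96768) + (5184) + (192) + (-1) = -91393; answer -91393

-91393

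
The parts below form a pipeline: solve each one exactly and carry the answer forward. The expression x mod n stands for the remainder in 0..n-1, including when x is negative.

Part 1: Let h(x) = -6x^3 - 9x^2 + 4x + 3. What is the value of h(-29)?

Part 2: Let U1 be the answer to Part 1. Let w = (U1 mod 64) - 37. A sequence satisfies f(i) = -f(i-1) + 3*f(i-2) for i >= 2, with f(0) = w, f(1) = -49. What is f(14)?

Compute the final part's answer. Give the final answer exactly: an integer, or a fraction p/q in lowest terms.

1218118

Part 1: -6*(-29)^3 - 9*(-29)^2 + 4*(-29)^1 + 3 = (146334) + (-7569) + (-116) + (3) = 138652; answer 138652
Part 2: U1 = 138652; w = -9; f(2) = -1*(-49) + 3*(-9) = 22; iterating: f(2)=22, f(3)=-169, f(4)=235, f(5)=-742, f(6)=1447, f(7)=-3673, f(8)=8014, f(9)=-19033, f(10)=43075, f(11)=-100174, f(12)=229399, f(13)=-529921, f(14)=1218118; answer 1218118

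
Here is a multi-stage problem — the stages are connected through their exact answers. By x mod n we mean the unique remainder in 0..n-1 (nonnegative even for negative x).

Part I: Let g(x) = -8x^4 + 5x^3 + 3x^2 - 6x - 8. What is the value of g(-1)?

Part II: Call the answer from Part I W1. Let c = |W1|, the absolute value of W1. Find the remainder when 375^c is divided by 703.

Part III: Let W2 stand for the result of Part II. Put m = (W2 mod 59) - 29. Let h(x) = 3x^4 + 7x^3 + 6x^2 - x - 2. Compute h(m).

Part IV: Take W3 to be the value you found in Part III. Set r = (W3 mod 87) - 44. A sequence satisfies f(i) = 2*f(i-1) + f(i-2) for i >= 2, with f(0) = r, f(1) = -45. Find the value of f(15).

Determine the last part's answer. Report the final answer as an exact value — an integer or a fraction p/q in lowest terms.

Part I: -8*(-1)^4 + 5*(-1)^3 + 3*(-1)^2 - 6*(-1)^1 - 8 = (-8) + (-5) + (3) + (6) + (-8) = -12; answer -12
Part II: W1 = -12; c = 12; squarings mod 703: 375^1=375, 375^2=25, 375^4=625, 375^8=460; 375^12 = 375^4 * 375^8 = 676 (mod 703); answer 676
Part III: W2 = 676; m = -2; 3*(-2)^4 + 7*(-2)^3 + 6*(-2)^2 - 1*(-2)^1 - 2 = (48) + (-56) + (24) + (2) + (-2) = 16; answer 16
Part IV: W3 = 16; r = -28; f(2) = 2*(-45) + 1*(-28) = -118; iterating: f(2)=-118, f(3)=-281, f(4)=-680, f(5)=-1641, f(6)=-3962, f(7)=-9565, f(8)=-23092, f(9)=-55749, f(10)=-134590, f(11)=-324929, f(12)=-784448, f(13)=-1893825, f(14)=-4572098, f(15)=-11038021; answer -11038021

-11038021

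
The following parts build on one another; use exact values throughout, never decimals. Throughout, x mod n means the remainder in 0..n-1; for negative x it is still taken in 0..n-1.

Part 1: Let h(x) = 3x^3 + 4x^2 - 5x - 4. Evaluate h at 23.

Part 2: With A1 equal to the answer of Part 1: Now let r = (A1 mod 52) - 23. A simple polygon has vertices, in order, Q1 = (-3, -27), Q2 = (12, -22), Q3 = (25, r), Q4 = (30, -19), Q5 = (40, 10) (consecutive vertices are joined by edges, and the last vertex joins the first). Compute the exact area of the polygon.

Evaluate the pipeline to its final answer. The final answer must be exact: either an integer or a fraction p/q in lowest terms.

565/2

Part 1: 3*(23)^3 + 4*(23)^2 - 5*(23)^1 - 4 = (36501) + (2116) + (-115) + (-4) = 38498; answer 38498
Part 2: A1 = 38498; r = -5; cross terms: (-3*-22 - 12*-27)=390, (12*-5 - 25*-22)=490, (25*-19 - 30*-5)=-325, (30*10 - 40*-19)=1060, (40*-27 - -3*10)=-1050; twice the area = |565| = 565; area = 565/2; answer 565/2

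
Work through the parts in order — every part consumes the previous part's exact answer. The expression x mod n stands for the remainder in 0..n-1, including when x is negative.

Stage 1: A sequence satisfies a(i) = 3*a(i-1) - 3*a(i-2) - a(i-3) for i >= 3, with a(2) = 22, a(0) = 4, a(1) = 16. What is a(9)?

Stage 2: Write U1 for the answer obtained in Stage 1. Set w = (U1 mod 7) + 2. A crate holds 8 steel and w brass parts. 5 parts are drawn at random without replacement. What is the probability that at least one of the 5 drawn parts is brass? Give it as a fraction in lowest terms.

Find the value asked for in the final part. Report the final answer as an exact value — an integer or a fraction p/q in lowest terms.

Stage 1: a(3) = 3*(22) - 3*(16) - 1*(4) = 14; iterating: a(3)=14, a(4)=-40, a(5)=-184, a(6)=-446, a(7)=-746, a(8)=-716, a(9)=536; answer 536
Stage 2: U1 = 536; w = 6; total draws C(14,5) = 2002; complement C(8,5) = 56; favorable 2002 - 56 = 1946; P = 139/143; answer 139/143

139/143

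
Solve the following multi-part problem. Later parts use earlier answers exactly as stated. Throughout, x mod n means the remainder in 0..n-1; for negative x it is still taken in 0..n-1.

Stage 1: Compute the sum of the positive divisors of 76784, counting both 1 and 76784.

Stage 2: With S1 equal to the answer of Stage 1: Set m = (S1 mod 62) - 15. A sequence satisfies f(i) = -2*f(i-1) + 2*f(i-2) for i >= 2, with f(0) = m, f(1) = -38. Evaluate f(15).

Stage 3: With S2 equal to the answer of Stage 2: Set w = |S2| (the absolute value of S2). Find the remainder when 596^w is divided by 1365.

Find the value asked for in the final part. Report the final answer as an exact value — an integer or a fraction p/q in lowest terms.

Stage 1: 76784 = 2^4 * 4799; sigma = (1 + 2 + 4 + 8 + 16) * (1 + 4799) = 31 * 4800 = 148800; answer 148800
Stage 2: S1 = 148800; m = -15; f(2) = -2*(-38) + 2*(-15) = 46; iterating: f(2)=46, f(3)=-168, f(4)=428, f(5)=-1192, f(6)=3240, f(7)=-8864, f(8)=24208, f(9)=-66144, f(10)=180704, f(11)=-493696, f(12)=1348800, f(13)=-3684992, f(14)=10067584, f(15)=-27505152; answer -27505152
Stage 3: S2 = -27505152; w = 27505152; squarings mod 1365: 596^1=596, 596^2=316, 596^4=211, 596^8=841, 596^16=211, 596^32=841, 596^64=211, 596^128=841, 596^256=211, 596^512=841, 596^1024=211, 596^2048=841, 596^4096=211, 596^8192=841, 596^16384=211, 596^32768=841, 596^65536=211, 596^131072=841, 596^262144=211, 596^524288=841, 596^1048576=211, 596^2097152=841, 596^4194304=211, 596^8388608=841, 596^16777216=211; 596^27505152 = 596^512 * 596^4096 * 596^8192 * 596^32768 * 596^65536 * 596^131072 * 596^2097152 * 596^8388608 * 596^16777216 = 1 (mod 1365); answer 1

1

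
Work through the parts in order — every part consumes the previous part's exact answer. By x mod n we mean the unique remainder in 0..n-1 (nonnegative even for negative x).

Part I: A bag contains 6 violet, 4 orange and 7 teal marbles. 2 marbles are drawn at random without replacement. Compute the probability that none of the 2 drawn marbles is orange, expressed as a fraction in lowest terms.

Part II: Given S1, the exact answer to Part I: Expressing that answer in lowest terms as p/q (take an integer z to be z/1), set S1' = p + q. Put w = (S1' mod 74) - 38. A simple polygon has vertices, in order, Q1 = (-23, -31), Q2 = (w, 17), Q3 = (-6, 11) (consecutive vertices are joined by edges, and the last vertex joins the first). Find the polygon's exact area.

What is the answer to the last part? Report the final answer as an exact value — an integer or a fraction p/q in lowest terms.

30

Part I: total draws C(17,2) = 136; favorable C(13,2) = 78; P = 39/68; answer 39/68
Part II: S1 = 39/68; threaded value p + q = 107; w = -5; cross terms: (-23*17 - -5*-31)=-546, (-5*11 - -6*17)=47, (-6*-31 - -23*11)=439; twice the area = |-60| = 60; area = 30; answer 30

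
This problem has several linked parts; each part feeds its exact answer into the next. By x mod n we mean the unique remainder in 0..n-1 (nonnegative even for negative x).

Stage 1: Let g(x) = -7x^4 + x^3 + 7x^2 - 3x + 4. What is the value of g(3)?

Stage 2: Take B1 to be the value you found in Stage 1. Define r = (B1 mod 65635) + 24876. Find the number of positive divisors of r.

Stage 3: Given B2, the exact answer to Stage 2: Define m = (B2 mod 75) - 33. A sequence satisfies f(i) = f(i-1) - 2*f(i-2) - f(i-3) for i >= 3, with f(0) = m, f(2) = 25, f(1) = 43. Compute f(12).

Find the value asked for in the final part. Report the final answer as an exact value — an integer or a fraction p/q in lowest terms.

4660

Stage 1: -7*(3)^4 + 1*(3)^3 + 7*(3)^2 - 3*(3)^1 + 4 = (-567) + (27) + (63) + (-9) + (4) = -482; answer -482
Stage 2: B1 = -482; r = 90029; 90029 = 197 * 457; number of divisors = (1+1) * (1+1) = 4; answer 4
Stage 3: B2 = 4; m = -29; f(3) = 1*(25) - 2*(43) - 1*(-29) = -32; iterating: f(3)=-32, f(4)=-125, f(5)=-86, f(6)=196, f(7)=493, f(8)=187, f(9)=-995, f(10)=-1862, f(11)=-59, f(12)=4660; answer 4660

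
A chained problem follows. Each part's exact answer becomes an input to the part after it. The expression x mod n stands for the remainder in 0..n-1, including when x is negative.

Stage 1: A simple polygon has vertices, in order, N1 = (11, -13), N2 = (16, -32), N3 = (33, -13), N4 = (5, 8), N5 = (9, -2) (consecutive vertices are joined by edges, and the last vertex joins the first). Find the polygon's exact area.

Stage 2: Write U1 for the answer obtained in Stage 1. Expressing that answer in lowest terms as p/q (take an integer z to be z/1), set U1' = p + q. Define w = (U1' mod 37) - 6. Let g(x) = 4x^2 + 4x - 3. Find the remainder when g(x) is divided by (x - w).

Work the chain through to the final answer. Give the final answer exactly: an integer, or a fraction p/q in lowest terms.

1085

Stage 1: cross terms: (11*-32 - 16*-13)=-144, (16*-13 - 33*-32)=848, (33*8 - 5*-13)=329, (5*-2 - 9*8)=-82, (9*-13 - 11*-2)=-95; twice the area = |856| = 856; area = 428; answer 428
Stage 2: U1 = 428; threaded value p + q = 429; w = 16; remainder = value at the root: 4*(16)^2 + 4*(16)^1 - 3 = (1024) + (64) + (-3) = 1085; answer 1085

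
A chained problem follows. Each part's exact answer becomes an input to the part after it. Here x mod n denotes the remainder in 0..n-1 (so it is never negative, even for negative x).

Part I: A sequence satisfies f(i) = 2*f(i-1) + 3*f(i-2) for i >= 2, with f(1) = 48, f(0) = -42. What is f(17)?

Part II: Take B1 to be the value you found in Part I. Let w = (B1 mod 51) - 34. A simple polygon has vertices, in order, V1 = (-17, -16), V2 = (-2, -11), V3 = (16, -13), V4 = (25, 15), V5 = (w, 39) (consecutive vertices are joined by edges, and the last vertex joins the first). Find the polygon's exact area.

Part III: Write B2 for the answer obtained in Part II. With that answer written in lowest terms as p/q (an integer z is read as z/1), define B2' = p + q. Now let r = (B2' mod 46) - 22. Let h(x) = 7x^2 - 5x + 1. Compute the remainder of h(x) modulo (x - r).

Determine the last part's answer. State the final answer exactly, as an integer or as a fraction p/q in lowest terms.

Part I: f(2) = 2*(48) + 3*(-42) = -30; iterating: f(2)=-30, f(3)=84, f(4)=78, f(5)=408, f(6)=1050, f(7)=3324, f(8)=9798, f(9)=29568, f(10)=88530, f(11)=265764, f(12)=797118, f(13)=2391528, f(14)=7174410, f(15)=21523404, f(16)=64570038, f(17)=193710288; answer 193710288
Part II: B1 = 193710288; w = 14; cross terms: (-17*-11 - -2*-16)=155, (-2*-13 - 16*-11)=202, (16*15 - 25*-13)=565, (25*39 - 14*15)=765, (14*-16 - -17*39)=439; twice the area = |2126| = 2126; area = 1063; answer 1063
Part III: B2 = 1063; threaded value p + q = 1064; r = -16; remainder = value at the root: 7*(-16)^2 - 5*(-16)^1 + 1 = (1792) + (80) + (1) = 1873; answer 1873

1873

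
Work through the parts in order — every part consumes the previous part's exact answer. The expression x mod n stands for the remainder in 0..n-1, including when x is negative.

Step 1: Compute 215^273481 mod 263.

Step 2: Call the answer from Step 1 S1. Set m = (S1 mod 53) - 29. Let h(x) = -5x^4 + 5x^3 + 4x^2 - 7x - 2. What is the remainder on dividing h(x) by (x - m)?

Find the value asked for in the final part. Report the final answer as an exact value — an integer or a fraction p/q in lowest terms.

-204920

Step 1: squarings mod 263: 215^1=215, 215^2=200, 215^4=24, 215^8=50, 215^16=133, 215^32=68, 215^64=153, 215^128=2, 215^256=4, 215^512=16, 215^1024=256, 215^2048=49, 215^4096=34, 215^8192=104, 215^16384=33, 215^32768=37, 215^65536=54, 215^131072=23, 215^262144=3; 215^273481 = 215^1 * 215^8 * 215^64 * 215^1024 * 215^2048 * 215^8192 * 215^262144 = 15 (mod 263); answer 15
Step 2: S1 = 15; m = -14; remainder = value at the root: -5*(-14)^4 + 5*(-14)^3 + 4*(-14)^2 - 7*(-14)^1 - 2 = (-192080) + (-13720) + (784) + (98) + (-2) = -204920; answer -204920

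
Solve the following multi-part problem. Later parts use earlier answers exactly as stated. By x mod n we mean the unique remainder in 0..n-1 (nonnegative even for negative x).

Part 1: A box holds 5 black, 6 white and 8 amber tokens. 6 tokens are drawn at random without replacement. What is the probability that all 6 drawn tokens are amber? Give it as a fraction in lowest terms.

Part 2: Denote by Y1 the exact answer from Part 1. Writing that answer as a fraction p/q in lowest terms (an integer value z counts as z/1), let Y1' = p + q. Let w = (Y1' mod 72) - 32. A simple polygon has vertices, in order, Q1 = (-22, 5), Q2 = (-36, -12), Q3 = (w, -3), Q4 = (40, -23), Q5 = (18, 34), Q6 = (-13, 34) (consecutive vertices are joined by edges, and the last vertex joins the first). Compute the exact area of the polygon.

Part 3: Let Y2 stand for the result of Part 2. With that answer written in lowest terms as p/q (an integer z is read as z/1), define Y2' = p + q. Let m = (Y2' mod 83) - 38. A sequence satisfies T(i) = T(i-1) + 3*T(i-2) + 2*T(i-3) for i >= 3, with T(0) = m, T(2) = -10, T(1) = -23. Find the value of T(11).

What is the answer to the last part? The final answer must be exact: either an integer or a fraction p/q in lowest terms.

Part 1: total draws C(19,6) = 27132; favorable C(8,6) = 28; P = 1/969; answer 1/969
Part 2: Y1 = 1/969; threaded value p + q = 970; w = 2; cross terms: (-22*-12 - -36*5)=444, (-36*-3 - 2*-12)=132, (2*-23 - 40*-3)=74, (40*34 - 18*-23)=1774, (18*34 - -13*34)=1054, (-13*5 - -22*34)=683; twice the area = |4161| = 4161; area = 4161/2; answer 4161/2
Part 3: Y2 = 4161/2; threaded value p + q = 4163; m = -25; T(3) = 1*(-10) + 3*(-23) + 2*(-25) = -129; iterating: T(3)=-129, T(4)=-205, T(5)=-612, T(6)=-1485, T(7)=-3731, T(8)=-9410, T(9)=-23573, T(10)=-59265, T(11)=-148804; answer -148804

-148804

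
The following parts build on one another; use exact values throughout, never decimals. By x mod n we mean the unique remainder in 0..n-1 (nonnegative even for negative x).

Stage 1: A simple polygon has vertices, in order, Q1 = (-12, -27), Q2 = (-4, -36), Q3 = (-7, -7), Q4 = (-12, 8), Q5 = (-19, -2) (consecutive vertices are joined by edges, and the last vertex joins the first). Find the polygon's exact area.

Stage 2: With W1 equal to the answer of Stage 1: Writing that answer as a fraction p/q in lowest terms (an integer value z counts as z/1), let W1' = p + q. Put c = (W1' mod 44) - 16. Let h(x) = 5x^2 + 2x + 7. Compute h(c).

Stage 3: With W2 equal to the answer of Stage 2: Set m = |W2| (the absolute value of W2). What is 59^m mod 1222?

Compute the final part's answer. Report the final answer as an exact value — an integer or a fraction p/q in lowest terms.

Stage 1: cross terms: (-12*-36 - -4*-27)=324, (-4*-7 - -7*-36)=-224, (-7*8 - -12*-7)=-140, (-12*-2 - -19*8)=176, (-19*-27 - -12*-2)=489; twice the area = |625| = 625; area = 625/2; answer 625/2
Stage 2: W1 = 625/2; threaded value p + q = 627; c = -5; 5*(-5)^2 + 2*(-5)^1 + 7 = (125) + (-10) + (7) = 122; answer 122
Stage 3: W2 = 122; m = 122; squarings mod 1222: 59^1=59, 59^2=1037, 59^4=9, 59^8=81, 59^16=451, 59^32=549, 59^64=789; 59^122 = 59^2 * 59^8 * 59^16 * 59^32 * 59^64 = 465 (mod 1222); answer 465

465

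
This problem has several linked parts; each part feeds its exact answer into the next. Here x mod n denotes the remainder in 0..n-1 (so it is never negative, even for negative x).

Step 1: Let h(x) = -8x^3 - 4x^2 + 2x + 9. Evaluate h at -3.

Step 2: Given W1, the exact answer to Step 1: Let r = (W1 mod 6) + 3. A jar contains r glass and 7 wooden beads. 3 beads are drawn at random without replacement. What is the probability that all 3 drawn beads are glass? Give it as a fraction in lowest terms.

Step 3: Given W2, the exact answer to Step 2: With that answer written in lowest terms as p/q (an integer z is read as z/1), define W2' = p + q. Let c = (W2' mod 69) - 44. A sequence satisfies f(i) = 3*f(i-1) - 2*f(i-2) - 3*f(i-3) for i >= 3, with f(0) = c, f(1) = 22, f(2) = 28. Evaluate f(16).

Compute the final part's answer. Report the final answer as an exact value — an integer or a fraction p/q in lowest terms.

Step 1: -8*(-3)^3 - 4*(-3)^2 + 2*(-3)^1 + 9 = (216) + (-36) + (-6) + (9) = 183; answer 183
Step 2: W1 = 183; r = 6; total draws C(13,3) = 286; favorable C(6,3) = 20; P = 10/143; answer 10/143
Step 3: W2 = 10/143; threaded value p + q = 153; c = -29; f(3) = 3*(28) - 2*(22) - 3*(-29) = 127; iterating: f(3)=127, f(4)=259, f(5)=439, f(6)=418, f(7)=-401, f(8)=-3356, f(9)=-10520, f(10)=-23645, f(11)=-39827, f(12)=-40631, f(13)=28696, f(14)=286831, f(15)=924994, f(16)=2115232; answer 2115232

2115232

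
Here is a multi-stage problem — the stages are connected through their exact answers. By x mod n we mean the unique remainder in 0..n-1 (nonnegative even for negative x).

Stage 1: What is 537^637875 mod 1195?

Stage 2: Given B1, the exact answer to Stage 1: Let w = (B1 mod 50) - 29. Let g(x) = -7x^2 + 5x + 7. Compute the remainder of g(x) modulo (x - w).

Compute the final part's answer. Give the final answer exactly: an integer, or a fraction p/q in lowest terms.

-4855

Stage 1: squarings mod 1195: 537^1=537, 537^2=374, 537^4=61, 537^8=136, 537^16=571, 537^32=1001, 537^64=591, 537^128=341, 537^256=366, 537^512=116, 537^1024=311, 537^2048=1121, 537^4096=696, 537^8192=441, 537^16384=891, 537^32768=401, 537^65536=671, 537^131072=921, 537^262144=986, 537^524288=661; 537^637875 = 537^1 * 537^2 * 537^16 * 537^32 * 537^128 * 537^256 * 537^512 * 537^2048 * 537^4096 * 537^8192 * 537^32768 * 537^65536 * 537^524288 = 403 (mod 1195); answer 403
Stage 2: B1 = 403; w = -26; remainder = value at the root: -7*(-26)^2 + 5*(-26)^1 + 7 = (-4732) + (-130) + (7) = -4855; answer -4855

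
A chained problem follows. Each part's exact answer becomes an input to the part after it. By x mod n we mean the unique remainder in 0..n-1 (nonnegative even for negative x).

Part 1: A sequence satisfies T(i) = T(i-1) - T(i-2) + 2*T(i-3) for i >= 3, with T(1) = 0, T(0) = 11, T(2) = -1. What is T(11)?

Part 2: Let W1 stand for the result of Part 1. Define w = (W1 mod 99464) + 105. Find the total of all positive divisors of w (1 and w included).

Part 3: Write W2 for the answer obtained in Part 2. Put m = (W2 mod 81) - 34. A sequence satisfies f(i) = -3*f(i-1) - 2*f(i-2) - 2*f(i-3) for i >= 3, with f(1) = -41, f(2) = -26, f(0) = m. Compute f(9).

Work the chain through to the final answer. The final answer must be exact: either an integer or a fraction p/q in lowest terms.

37130

Part 1: T(3) = 1*(-1) - 1*(0) + 2*(11) = 21; iterating: T(3)=21, T(4)=22, T(5)=-1, T(6)=19, T(7)=64, T(8)=43, T(9)=17, T(10)=102, T(11)=171; answer 171
Part 2: W1 = 171; w = 276; 276 = 2^2 * 3 * 23; sigma = (1 + 2 + 4) * (1 + 3) * (1 + 23) = 7 * 4 * 24 = 672; answer 672
Part 3: W2 = 672; m = -10; f(3) = -3*(-26) - 2*(-41) - 2*(-10) = 180; iterating: f(3)=180, f(4)=-406, f(5)=910, f(6)=-2278, f(7)=5826, f(8)=-14742, f(9)=37130; answer 37130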